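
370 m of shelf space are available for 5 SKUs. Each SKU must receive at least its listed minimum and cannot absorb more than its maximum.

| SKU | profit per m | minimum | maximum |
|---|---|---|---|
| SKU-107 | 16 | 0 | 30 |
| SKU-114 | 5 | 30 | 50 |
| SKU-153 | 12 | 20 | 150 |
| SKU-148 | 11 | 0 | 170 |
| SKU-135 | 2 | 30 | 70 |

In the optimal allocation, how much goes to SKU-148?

Meeting every minimum uses 0+30+20+0+30 = 80 m, leaving 290.
Highest profit per m first: SKU-107 16 > SKU-153 12 > SKU-148 11 > SKU-114 5 > SKU-135 2.
SKU-107 takes 30 more to reach its cap of 30 ; 260 left.
SKU-153: +130 to 150 (cap) ; 130 left.
SKU-148 has room for 170 more but only 130 remain, so it gets 130.

130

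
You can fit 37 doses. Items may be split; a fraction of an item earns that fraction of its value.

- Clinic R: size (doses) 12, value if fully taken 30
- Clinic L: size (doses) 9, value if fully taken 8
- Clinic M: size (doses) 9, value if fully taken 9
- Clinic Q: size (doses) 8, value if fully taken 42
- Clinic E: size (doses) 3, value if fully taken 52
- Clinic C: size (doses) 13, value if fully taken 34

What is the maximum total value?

159

Sort by value density: Clinic E 52/3≈17.3, Clinic Q 42/8≈5.25, Clinic C 34/13≈2.62, Clinic R 30/12≈2.5, Clinic M 9/9≈1, Clinic L 8/9≈0.889.
Take all of Clinic E (3 doses, value 52) → 34 doses left.
Take all of Clinic Q (8 doses, value 42) → 26 doses left.
Take all of Clinic C (13 doses, value 34) → 13 doses left.
Take all of Clinic R (12 doses, value 30) → 1 doses left.
Only 1 doses remain; take 1/9 of Clinic M for value 9×1/9 = 1.
Total value = 159.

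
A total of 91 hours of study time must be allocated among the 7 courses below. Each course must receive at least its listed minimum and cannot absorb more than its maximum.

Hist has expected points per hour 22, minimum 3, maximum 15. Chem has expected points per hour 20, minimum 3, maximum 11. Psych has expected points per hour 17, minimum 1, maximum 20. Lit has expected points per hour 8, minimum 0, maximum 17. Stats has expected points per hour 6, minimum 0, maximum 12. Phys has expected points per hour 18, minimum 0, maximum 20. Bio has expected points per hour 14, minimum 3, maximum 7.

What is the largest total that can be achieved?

1490

Meeting every minimum uses 3+3+1+0+0+0+3 = 10 hours, leaving 81.
Highest expected points per hour first: Hist 22 > Chem 20 > Phys 18 > Psych 17 > Bio 14 > Lit 8 > Stats 6.
Hist takes 12 more to reach its cap of 15 → 69 left.
Give Chem 8 more to hit its cap of 11 → 61 left.
Give Phys 20 more to hit its cap of 20 → 41 left.
Psych takes 19 more to reach its cap of 20 → 22 left.
Give Bio 4 more to hit its cap of 7 → 18 left.
Lit: +17 to 17 (cap) → 1 left.
Stats has room for 12 more but only 1 remain, so it gets 1.
Total = 22×15 + 20×11 + 17×20 + 8×17 + 6×1 + 18×20 + 14×7 = 1490.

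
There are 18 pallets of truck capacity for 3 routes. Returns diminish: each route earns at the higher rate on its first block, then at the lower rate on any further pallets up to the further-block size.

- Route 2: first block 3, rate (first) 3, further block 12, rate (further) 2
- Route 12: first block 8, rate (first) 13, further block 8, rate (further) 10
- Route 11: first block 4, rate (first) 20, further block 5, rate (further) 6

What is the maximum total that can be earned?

Order all 6 blocks by rate: Route 11/first 20 > Route 12/first 13 > Route 12/second 10 > Route 11/second 6 > Route 2/first 3 > Route 2/second 2.
Route 11 first at 20: fill all 4 — 14 left.
Route 12 first at 13: fill all 8 — 6 left.
Route 12 second at 10: only 6 left, fill 6.
Total = 20×4 + 13×8 + 10×6 = 244.

244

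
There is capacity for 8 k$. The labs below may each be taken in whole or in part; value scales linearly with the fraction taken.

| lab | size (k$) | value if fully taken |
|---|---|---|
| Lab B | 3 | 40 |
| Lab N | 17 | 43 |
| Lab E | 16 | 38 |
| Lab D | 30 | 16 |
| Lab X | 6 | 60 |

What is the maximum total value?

Best value per unit of size first: Lab B 40/3≈13.3, Lab X 60/6≈10, Lab N 43/17≈2.53, Lab E 38/16≈2.38, Lab D 16/30≈0.533.
Lab B: take in full, 3 k$ for value 40 → 5 left.
Only 5 k$ remain; take 5/6 of Lab X for value 60×5/6 = 50.
Total value = 90.

90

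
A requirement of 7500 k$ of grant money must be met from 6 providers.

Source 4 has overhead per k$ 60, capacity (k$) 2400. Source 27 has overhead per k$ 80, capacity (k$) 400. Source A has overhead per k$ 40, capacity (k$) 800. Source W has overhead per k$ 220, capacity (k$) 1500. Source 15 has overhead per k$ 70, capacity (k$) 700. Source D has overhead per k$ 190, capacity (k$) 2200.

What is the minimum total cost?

Fill from the cheapest provider first.
Take 800 from Source A at 40 → need 6700 more.
Take 2400 from Source 4 at 60 → need 4300 more.
Source 15 at 70: take all 700 k$ → 3600 still needed.
Source 27 at 80: take all 400 k$ → 3200 still needed.
Take 2200 from Source D at 190 → need 1000 more.
Take 1000 from Source W at 220 to finish.
Cost = 800×40 + 2400×60 + 700×70 + 400×80 + 2200×190 + 1000×220 = 895000.

895000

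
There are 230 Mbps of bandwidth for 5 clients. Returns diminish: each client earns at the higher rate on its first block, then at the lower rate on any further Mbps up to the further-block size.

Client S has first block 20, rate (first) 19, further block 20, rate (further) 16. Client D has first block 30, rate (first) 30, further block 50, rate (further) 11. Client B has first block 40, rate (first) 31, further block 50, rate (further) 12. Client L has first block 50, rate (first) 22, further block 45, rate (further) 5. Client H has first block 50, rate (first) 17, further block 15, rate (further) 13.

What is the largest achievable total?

Rank every tier by rate: Client B/tier1 31 > Client D/tier1 30 > Client L/tier1 22 > Client S/tier1 19 > Client H/tier1 17 > Client S/tier2 16 > Client H/tier2 13 > Client B/tier2 12 > Client D/tier2 11 > Client L/tier2 5.
Fill Client B tier1 block (40 at 31) → 190 left.
Client D/tier1 (30): +30 → 160 left.
Client L/tier1 (22): +50 → 110 left.
Client S tier1 at 19: fill all 20 → 90 left.
Client H tier1 at 17: fill all 50 → 40 left.
Client S/tier2 (16): +20 → 20 left.
Client H/tier2 (13): +15 → 5 left.
Client B tier2 at 12: only 5 left, fill 5.
Total = 31×40 + 30×30 + 22×50 + 19×20 + 17×50 + 16×20 + 13×15 + 12×5 = 5045.

5045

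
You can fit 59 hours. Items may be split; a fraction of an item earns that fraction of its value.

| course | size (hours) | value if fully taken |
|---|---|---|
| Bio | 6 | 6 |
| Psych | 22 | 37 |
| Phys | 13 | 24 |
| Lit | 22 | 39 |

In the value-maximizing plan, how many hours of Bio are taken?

2

Rank by value-to-size ratio: Phys 24/13≈1.85, Lit 39/22≈1.77, Psych 37/22≈1.68, Bio 6/6≈1.
All 13 hours of Phys fit (value 24) → 46 remain.
Lit: take in full, 22 hours for value 39 → 24 left.
Psych: take in full, 22 hours for value 37 → 2 left.
2 hours left: a 2/6 share of Bio gives 6×2/6 = 2.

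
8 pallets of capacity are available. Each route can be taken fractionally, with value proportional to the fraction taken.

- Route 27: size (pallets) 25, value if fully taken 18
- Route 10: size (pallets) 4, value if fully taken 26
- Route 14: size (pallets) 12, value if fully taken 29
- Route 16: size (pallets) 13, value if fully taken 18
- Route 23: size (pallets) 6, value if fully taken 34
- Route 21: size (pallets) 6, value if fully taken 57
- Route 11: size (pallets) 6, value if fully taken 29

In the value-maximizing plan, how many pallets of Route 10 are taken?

2

Sort by value density: Route 21 57/6≈9.5, Route 10 26/4≈6.5, Route 23 34/6≈5.67, Route 11 29/6≈4.83, Route 14 29/12≈2.42, Route 16 18/13≈1.38, Route 27 18/25≈0.72.
All 6 pallets of Route 21 fit (value 57) — 2 remain.
2 pallets left: a 2/4 share of Route 10 gives 26×2/4 = 13.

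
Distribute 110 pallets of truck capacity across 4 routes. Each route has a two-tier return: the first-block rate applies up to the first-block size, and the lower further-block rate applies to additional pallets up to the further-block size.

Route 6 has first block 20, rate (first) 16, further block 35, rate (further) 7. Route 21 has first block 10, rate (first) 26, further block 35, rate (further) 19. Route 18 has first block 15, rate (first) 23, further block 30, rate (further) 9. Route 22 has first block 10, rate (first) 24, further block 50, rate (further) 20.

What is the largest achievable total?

Rank every tier by rate: Route 21/tier1 26 > Route 22/tier1 24 > Route 18/tier1 23 > Route 22/tier2 20 > Route 21/tier2 19 > Route 6/tier1 16 > Route 18/tier2 9 > Route 6/tier2 7.
Fill Route 21 tier1 block (10 at 26) — 100 left.
Route 22/tier1 (24): +10 — 90 left.
Fill Route 18 tier1 block (15 at 23) — 75 left.
Fill Route 22 tier2 block (50 at 20) — 25 left.
Route 21 tier2 at 19: only 25 left, fill 25.
Total = 26×10 + 24×10 + 23×15 + 20×50 + 19×25 = 2320.

2320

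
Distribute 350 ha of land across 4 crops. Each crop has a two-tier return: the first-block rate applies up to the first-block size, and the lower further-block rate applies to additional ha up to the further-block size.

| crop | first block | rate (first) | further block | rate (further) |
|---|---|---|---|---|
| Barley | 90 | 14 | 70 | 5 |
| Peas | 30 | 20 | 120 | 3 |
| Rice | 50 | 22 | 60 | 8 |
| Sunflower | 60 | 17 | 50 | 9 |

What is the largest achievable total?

4960

Order all 8 blocks by rate: Rice/tier1 22 > Peas/tier1 20 > Sunflower/tier1 17 > Barley/tier1 14 > Sunflower/tier2 9 > Rice/tier2 8 > Barley/tier2 5 > Peas/tier2 3.
Rice/tier1 (22): +50 ; 300 left.
Peas/tier1 (20): +30 ; 270 left.
Fill Sunflower tier1 block (60 at 17) ; 210 left.
Fill Barley tier1 block (90 at 14) ; 120 left.
Sunflower tier2 at 9: fill all 50 ; 70 left.
Rice tier2 at 8: fill all 60 ; 10 left.
Barley tier2 at 5: only 10 left, fill 10.
Total = 22×50 + 20×30 + 17×60 + 14×90 + 9×50 + 8×60 + 5×10 = 4960.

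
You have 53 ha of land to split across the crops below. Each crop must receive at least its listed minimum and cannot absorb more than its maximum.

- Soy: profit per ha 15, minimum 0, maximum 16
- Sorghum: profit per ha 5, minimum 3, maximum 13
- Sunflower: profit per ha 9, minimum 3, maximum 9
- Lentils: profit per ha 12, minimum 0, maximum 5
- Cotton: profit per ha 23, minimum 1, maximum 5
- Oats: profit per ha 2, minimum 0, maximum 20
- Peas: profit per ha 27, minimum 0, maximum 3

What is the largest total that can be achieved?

646

Meeting every minimum uses 0+3+3+0+1+0+0 = 7 ha, leaving 46.
Order the crops by profit per ha: Peas 27 > Cotton 23 > Soy 15 > Lentils 12 > Sunflower 9 > Sorghum 5 > Oats 2.
Give Peas 3 more to hit its cap of 3 ; 43 left.
Give Cotton 4 more to hit its cap of 5 ; 39 left.
Soy takes 16 more to reach its cap of 16 ; 23 left.
Give Lentils 5 more to hit its cap of 5 ; 18 left.
Give Sunflower 6 more to hit its cap of 9 ; 12 left.
Sorghum takes 10 more to reach its cap of 13 ; 2 left.
Oats: +2 (room for 20) → 2. Pool exhausted.
Total = 15×16 + 5×13 + 9×9 + 12×5 + 23×5 + 2×2 + 27×3 = 646.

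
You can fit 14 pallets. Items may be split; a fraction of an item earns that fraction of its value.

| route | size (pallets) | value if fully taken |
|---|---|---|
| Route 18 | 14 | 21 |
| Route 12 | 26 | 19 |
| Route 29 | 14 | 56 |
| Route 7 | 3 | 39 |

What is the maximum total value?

Rank by value-to-size ratio: Route 7 39/3≈13, Route 29 56/14≈4, Route 18 21/14≈1.5, Route 12 19/26≈0.731.
Take all of Route 7 (3 pallets, value 39) ; 11 pallets left.
Fill the last 11 pallets with part of Route 29: 11/14 of it earns 44.
Total value = 83.

83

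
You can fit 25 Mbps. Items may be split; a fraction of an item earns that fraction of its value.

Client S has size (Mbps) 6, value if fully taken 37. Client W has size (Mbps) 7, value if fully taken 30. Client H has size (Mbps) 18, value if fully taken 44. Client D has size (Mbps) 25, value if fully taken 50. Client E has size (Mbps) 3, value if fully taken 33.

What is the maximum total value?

122

Rank by value-to-size ratio: Client E 33/3≈11, Client S 37/6≈6.17, Client W 30/7≈4.29, Client H 44/18≈2.44, Client D 50/25≈2.
Client E: take in full, 3 Mbps for value 33 → 22 left.
Client S: take in full, 6 Mbps for value 37 → 16 left.
Client W: take in full, 7 Mbps for value 30 → 9 left.
9 Mbps left: a 9/18 share of Client H gives 44×9/18 = 22.
Total value = 122.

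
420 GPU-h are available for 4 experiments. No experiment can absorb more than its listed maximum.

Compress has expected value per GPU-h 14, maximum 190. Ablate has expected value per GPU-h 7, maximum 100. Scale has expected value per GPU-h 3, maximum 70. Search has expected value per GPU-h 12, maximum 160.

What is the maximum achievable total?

Highest expected value per GPU-h first: Compress 14 > Search 12 > Ablate 7 > Scale 3.
Compress: +190 to 190 (cap) → 230 left.
Search: +160 to 160 (cap) → 70 left.
Only 70 left; Ablate takes them to reach 70.
Total = 14×190 + 7×70 + 12×160 = 5070.

5070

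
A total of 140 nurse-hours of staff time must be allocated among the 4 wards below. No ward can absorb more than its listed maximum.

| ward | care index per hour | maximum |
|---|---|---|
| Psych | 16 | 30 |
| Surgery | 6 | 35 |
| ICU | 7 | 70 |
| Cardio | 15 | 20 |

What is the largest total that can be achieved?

1390

Highest care index per hour first: Psych 16 > Cardio 15 > ICU 7 > Surgery 6.
Psych: +30 to 30 (cap) ; 110 left.
Give Cardio 20 to hit its cap of 20 ; 90 left.
ICU: +70 to 70 (cap) ; 20 left.
Surgery: +20 (room for 35) → 20. Pool exhausted.
Total = 16×30 + 6×20 + 7×70 + 15×20 = 1390.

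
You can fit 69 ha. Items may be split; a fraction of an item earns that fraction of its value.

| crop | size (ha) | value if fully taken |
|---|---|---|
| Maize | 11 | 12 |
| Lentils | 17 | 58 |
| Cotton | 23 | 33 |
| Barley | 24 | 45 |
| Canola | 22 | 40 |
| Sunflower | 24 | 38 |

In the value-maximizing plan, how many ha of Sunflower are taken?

6

Sort by value density: Lentils 58/17≈3.41, Barley 45/24≈1.88, Canola 40/22≈1.82, Sunflower 38/24≈1.58, Cotton 33/23≈1.43, Maize 12/11≈1.09.
Take all of Lentils (17 ha, value 58) → 52 ha left.
Take all of Barley (24 ha, value 45) → 28 ha left.
Canola: take in full, 22 ha for value 40 → 6 left.
Only 6 ha remain; take 6/24 of Sunflower for value 38×6/24 = 9.5.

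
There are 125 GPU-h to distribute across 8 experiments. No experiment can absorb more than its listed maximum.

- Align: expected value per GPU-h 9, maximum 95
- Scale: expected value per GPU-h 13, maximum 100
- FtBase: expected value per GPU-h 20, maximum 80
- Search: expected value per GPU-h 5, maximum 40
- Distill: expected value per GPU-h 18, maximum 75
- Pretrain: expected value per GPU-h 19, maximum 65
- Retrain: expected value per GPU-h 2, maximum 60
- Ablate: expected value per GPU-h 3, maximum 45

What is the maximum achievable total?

2455

Order the experiments by expected value per GPU-h: FtBase 20 > Pretrain 19 > Distill 18 > Scale 13 > Align 9 > Search 5 > Ablate 3 > Retrain 2.
FtBase takes 80 to reach its cap of 80 — 45 left.
Only 45 left; Pretrain takes them to reach 45.
Total = 20×80 + 19×45 = 2455.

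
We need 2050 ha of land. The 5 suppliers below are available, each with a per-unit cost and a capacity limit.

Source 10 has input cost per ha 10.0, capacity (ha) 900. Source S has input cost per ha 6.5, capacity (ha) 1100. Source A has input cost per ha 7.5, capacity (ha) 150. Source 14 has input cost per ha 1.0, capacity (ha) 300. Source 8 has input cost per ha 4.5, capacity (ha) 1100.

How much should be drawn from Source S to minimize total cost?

650

Fill from the cheapest supplier first.
Source 14 at 1.0: take all 300 ha ; 1750 still needed.
Take 1100 from Source 8 at 4.5 ; need 650 more.
Source S (6.5): take the remaining 650 ; done.
Source A, Source 10: unused.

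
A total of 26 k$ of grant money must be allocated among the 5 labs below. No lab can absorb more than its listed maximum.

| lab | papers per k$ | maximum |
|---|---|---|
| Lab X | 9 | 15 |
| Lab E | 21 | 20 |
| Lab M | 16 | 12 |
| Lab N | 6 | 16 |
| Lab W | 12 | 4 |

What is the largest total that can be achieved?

Rank by papers per k$: Lab E 21 > Lab M 16 > Lab W 12 > Lab X 9 > Lab N 6.
Lab E: +20 to 20 (cap) — 6 left.
Lab M has room for 12 but only 6 remain, so it gets 6.
Total = 21×20 + 16×6 = 516.

516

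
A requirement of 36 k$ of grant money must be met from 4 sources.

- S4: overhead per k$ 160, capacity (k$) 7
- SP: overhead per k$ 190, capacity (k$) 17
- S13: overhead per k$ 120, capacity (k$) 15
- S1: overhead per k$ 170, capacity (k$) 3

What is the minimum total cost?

5520

Fill from the cheapest source first.
S13 (120): use full 15 ; 21 k$ to go.
S4 at 160: take all 7 k$ ; 14 still needed.
S1 at 170: take all 3 k$ ; 11 still needed.
Take 11 from SP at 190 to finish.
Cost = 15×120 + 7×160 + 3×170 + 11×190 = 5520.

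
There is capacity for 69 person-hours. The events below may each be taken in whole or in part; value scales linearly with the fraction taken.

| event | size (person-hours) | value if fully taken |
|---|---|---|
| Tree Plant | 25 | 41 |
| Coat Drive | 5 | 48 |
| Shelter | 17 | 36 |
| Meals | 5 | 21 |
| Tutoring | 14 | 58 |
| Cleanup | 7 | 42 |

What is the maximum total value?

Best value per unit of size first: Coat Drive 48/5≈9.6, Cleanup 42/7≈6, Meals 21/5≈4.2, Tutoring 58/14≈4.14, Shelter 36/17≈2.12, Tree Plant 41/25≈1.64.
Coat Drive: take in full, 5 person-hours for value 48 — 64 left.
Take all of Cleanup (7 person-hours, value 42) — 57 person-hours left.
Meals: take in full, 5 person-hours for value 21 — 52 left.
Take all of Tutoring (14 person-hours, value 58) — 38 person-hours left.
Take all of Shelter (17 person-hours, value 36) — 21 person-hours left.
Only 21 person-hours remain; take 21/25 of Tree Plant for value 41×21/25 = 34.44.
Total value = 239.44.

239.44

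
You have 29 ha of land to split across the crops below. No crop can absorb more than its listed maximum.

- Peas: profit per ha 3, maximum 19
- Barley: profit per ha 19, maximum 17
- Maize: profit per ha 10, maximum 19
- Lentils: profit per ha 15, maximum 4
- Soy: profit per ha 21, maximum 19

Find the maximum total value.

589

Order the crops by profit per ha: Soy 21 > Barley 19 > Lentils 15 > Maize 10 > Peas 3.
Give Soy 19 to hit its cap of 19 — 10 left.
Barley has room for 17 but only 10 remain, so it gets 10.
Total = 19×10 + 21×19 = 589.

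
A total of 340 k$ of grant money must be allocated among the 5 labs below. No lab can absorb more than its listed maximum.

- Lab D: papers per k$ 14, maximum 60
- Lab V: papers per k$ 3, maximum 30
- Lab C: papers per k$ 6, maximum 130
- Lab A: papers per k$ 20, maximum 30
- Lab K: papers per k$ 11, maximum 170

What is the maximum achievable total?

Highest papers per k$ first: Lab A 20 > Lab D 14 > Lab K 11 > Lab C 6 > Lab V 3.
Give Lab A 30 to hit its cap of 30 — 310 left.
Lab D: +60 to 60 (cap) — 250 left.
Give Lab K 170 to hit its cap of 170 — 80 left.
Lab C: +80 (room for 130) → 80. Pool exhausted.
Total = 14×60 + 6×80 + 20×30 + 11×170 = 3790.

3790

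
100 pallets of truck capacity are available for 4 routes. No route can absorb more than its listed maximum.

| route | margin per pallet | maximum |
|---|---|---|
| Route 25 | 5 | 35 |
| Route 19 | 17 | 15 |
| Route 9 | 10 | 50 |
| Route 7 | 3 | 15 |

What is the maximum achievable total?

930

Highest margin per pallet first: Route 19 17 > Route 9 10 > Route 25 5 > Route 7 3.
Give Route 19 15 to hit its cap of 15 ; 85 left.
Route 9 takes 50 to reach its cap of 50 ; 35 left.
Give Route 25 35 to hit its cap of 35 ; 0 left.
Total = 5×35 + 17×15 + 10×50 = 930.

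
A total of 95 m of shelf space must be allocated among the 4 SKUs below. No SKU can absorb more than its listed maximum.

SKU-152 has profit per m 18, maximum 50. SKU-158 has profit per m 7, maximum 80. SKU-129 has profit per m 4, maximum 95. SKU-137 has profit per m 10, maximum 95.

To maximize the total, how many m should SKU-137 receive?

Rank by profit per m: SKU-152 18 > SKU-137 10 > SKU-158 7 > SKU-129 4.
SKU-152: +50 to 50 (cap) — 45 left.
SKU-137: +45 (room for 95) → 45. Pool exhausted.

45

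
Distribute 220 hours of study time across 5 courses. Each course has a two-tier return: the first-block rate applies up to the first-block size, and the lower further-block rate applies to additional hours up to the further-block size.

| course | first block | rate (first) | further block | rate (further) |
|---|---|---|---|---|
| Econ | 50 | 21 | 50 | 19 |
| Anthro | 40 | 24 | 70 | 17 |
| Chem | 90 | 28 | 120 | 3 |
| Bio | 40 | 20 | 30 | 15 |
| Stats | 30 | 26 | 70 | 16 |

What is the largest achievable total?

5510

Rank every tier by rate: Chem/first 28 > Stats/first 26 > Anthro/first 24 > Econ/first 21 > Bio/first 20 > Econ/second 19 > Anthro/second 17 > Stats/second 16 > Bio/second 15 > Chem/second 3.
Chem first at 28: fill all 90 ; 130 left.
Stats/first (26): +30 ; 100 left.
Anthro first at 24: fill all 40 ; 60 left.
Fill Econ first block (50 at 21) ; 10 left.
10 remain; put them into Bio first at 20.
Total = 28×90 + 26×30 + 24×40 + 21×50 + 20×10 = 5510.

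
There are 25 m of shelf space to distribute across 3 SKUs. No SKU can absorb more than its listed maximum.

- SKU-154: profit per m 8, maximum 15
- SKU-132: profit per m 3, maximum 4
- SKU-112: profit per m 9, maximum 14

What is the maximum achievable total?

214

Highest profit per m first: SKU-112 9 > SKU-154 8 > SKU-132 3.
Give SKU-112 14 to hit its cap of 14 — 11 left.
SKU-154: +11 (room for 15) → 11. Pool exhausted.
Total = 8×11 + 9×14 = 214.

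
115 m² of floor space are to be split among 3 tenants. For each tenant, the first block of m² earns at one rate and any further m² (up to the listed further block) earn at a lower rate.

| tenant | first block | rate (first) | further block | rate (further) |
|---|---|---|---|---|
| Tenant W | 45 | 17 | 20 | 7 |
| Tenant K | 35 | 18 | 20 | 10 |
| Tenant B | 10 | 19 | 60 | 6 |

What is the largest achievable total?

Order all 6 blocks by rate: Tenant B/first 19 > Tenant K/first 18 > Tenant W/first 17 > Tenant K/second 10 > Tenant W/second 7 > Tenant B/second 6.
Fill Tenant B first block (10 at 19) → 105 left.
Tenant K first at 18: fill all 35 → 70 left.
Fill Tenant W first block (45 at 17) → 25 left.
Tenant K/second (10): +20 → 5 left.
5 remain; put them into Tenant W second at 7.
Total = 19×10 + 18×35 + 17×45 + 10×20 + 7×5 = 1820.

1820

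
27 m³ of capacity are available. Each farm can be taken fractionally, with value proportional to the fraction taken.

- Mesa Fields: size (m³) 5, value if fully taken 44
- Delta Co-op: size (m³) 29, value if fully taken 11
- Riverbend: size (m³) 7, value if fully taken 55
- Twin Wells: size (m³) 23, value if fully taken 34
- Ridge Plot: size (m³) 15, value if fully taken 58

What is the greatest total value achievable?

157

Best value per unit of size first: Mesa Fields 44/5≈8.8, Riverbend 55/7≈7.86, Ridge Plot 58/15≈3.87, Twin Wells 34/23≈1.48, Delta Co-op 11/29≈0.379.
Take all of Mesa Fields (5 m³, value 44) ; 22 m³ left.
Take all of Riverbend (7 m³, value 55) ; 15 m³ left.
Take all of Ridge Plot (15 m³, value 58) ; 0 m³ left.
Total value = 157.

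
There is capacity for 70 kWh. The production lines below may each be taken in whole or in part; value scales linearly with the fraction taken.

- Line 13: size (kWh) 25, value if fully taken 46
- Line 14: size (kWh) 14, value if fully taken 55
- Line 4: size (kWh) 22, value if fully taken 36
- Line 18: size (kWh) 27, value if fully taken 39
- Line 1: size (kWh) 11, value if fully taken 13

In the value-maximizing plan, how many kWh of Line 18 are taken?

9

Best value per unit of size first: Line 14 55/14≈3.93, Line 13 46/25≈1.84, Line 4 36/22≈1.64, Line 18 39/27≈1.44, Line 1 13/11≈1.18.
Take all of Line 14 (14 kWh, value 55) → 56 kWh left.
Take all of Line 13 (25 kWh, value 46) → 31 kWh left.
Take all of Line 4 (22 kWh, value 36) → 9 kWh left.
Only 9 kWh remain; take 9/27 of Line 18 for value 39×9/27 = 13.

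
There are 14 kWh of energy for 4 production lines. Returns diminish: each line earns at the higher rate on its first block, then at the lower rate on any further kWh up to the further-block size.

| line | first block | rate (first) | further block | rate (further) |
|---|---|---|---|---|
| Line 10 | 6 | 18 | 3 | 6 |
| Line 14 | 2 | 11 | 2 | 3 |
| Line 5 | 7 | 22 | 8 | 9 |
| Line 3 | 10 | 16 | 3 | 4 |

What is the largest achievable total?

278

Rank every tier by rate: Line 5/T1 22 > Line 10/T1 18 > Line 3/T1 16 > Line 14/T1 11 > Line 5/T2 9 > Line 10/T2 6 > Line 3/T2 4 > Line 14/T2 3.
Line 5 T1 at 22: fill all 7 — 7 left.
Line 10 T1 at 18: fill all 6 — 1 left.
Line 3 T1 at 16: only 1 left, fill 1.
Total = 22×7 + 18×6 + 16×1 = 278.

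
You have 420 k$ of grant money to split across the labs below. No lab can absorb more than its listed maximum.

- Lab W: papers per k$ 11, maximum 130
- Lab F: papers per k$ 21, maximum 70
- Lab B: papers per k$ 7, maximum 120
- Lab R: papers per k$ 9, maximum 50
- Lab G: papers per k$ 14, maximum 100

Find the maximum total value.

Highest papers per k$ first: Lab F 21 > Lab G 14 > Lab W 11 > Lab R 9 > Lab B 7.
Lab F: +70 to 70 (cap) → 350 left.
Give Lab G 100 to hit its cap of 100 → 250 left.
Lab W takes 130 to reach its cap of 130 → 120 left.
Lab R takes 50 to reach its cap of 50 → 70 left.
Lab B: +70 (room for 120) → 70. Pool exhausted.
Total = 11×130 + 21×70 + 7×70 + 9×50 + 14×100 = 5240.

5240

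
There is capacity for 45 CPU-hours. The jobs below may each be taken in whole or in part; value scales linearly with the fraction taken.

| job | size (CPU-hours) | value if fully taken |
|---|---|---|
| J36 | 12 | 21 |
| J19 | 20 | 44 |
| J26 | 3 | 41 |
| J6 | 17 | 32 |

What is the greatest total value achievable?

Rank by value-to-size ratio: J26 41/3≈13.7, J19 44/20≈2.2, J6 32/17≈1.88, J36 21/12≈1.75.
All 3 CPU-hours of J26 fit (value 41) → 42 remain.
All 20 CPU-hours of J19 fit (value 44) → 22 remain.
J6: take in full, 17 CPU-hours for value 32 → 5 left.
Fill the last 5 CPU-hours with part of J36: 5/12 of it earns 8.75.
Total value = 125.75.

125.75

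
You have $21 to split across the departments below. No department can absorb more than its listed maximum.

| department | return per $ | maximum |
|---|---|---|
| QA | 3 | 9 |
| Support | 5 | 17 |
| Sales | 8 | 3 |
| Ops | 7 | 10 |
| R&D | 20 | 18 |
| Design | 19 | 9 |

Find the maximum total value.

Highest return per $ first: R&D 20 > Design 19 > Sales 8 > Ops 7 > Support 5 > QA 3.
R&D takes 18 to reach its cap of 18 ; 3 left.
Design has room for 9 but only 3 remain, so it gets 3.
Total = 20×18 + 19×3 = 417.

417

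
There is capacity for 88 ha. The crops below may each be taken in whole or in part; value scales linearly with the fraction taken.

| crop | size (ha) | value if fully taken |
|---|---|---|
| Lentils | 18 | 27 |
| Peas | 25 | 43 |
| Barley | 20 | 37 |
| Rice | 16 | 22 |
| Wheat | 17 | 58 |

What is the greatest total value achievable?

Best value per unit of size first: Wheat 58/17≈3.41, Barley 37/20≈1.85, Peas 43/25≈1.72, Lentils 27/18≈1.5, Rice 22/16≈1.38.
Wheat: take in full, 17 ha for value 58 ; 71 left.
Take all of Barley (20 ha, value 37) ; 51 ha left.
Peas: take in full, 25 ha for value 43 ; 26 left.
All 18 ha of Lentils fit (value 27) ; 8 remain.
Only 8 ha remain; take 8/16 of Rice for value 22×8/16 = 11.
Total value = 176.

176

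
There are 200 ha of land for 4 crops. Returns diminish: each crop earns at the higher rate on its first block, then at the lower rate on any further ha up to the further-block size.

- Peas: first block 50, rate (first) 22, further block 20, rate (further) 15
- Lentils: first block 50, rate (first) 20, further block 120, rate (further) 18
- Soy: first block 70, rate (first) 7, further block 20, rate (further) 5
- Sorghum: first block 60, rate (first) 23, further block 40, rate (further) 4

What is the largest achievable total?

Treat each block as its own option and order by rate: Sorghum/first 23 > Peas/first 22 > Lentils/first 20 > Lentils/second 18 > Peas/second 15 > Soy/first 7 > Soy/second 5 > Sorghum/second 4.
Fill Sorghum first block (60 at 23) — 140 left.
Peas first at 22: fill all 50 — 90 left.
Lentils first at 20: fill all 50 — 40 left.
Lentils second at 18: only 40 left, fill 40.
Total = 23×60 + 22×50 + 20×50 + 18×40 = 4200.

4200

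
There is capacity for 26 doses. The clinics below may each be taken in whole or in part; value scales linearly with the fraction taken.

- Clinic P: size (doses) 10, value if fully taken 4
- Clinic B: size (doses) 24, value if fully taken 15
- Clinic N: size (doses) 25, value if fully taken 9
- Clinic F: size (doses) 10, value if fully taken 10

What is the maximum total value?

20

Rank by value-to-size ratio: Clinic F 10/10≈1, Clinic B 15/24≈0.625, Clinic P 4/10≈0.4, Clinic N 9/25≈0.36.
All 10 doses of Clinic F fit (value 10) → 16 remain.
Fill the last 16 doses with part of Clinic B: 16/24 of it earns 10.
Total value = 20.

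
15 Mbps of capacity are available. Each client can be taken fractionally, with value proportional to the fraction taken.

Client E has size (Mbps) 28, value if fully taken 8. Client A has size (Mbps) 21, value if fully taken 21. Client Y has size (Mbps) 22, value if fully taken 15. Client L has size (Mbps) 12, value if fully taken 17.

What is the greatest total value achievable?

Rank by value-to-size ratio: Client L 17/12≈1.42, Client A 21/21≈1, Client Y 15/22≈0.682, Client E 8/28≈0.286.
All 12 Mbps of Client L fit (value 17) — 3 remain.
3 Mbps left: a 3/21 share of Client A gives 21×3/21 = 3.
Total value = 20.

20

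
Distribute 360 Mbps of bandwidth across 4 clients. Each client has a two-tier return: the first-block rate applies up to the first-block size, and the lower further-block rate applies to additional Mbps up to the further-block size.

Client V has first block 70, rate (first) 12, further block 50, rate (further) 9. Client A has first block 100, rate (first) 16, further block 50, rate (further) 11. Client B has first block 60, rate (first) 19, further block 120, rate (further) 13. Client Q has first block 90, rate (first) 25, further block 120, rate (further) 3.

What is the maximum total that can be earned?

Treat each block as its own option and order by rate: Client Q/tier1 25 > Client B/tier1 19 > Client A/tier1 16 > Client B/tier2 13 > Client V/tier1 12 > Client A/tier2 11 > Client V/tier2 9 > Client Q/tier2 3.
Fill Client Q tier1 block (90 at 25) — 270 left.
Client B tier1 at 19: fill all 60 — 210 left.
Client A tier1 at 16: fill all 100 — 110 left.
110 remain; put them into Client B tier2 at 13.
Total = 25×90 + 19×60 + 16×100 + 13×110 = 6420.

6420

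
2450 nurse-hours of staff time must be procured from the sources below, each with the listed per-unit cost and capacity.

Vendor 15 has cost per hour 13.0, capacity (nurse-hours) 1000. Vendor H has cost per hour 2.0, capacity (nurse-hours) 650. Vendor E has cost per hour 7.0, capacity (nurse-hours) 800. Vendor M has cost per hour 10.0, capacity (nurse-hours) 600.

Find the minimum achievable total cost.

Fill from the cheapest source first.
Vendor H (2.0): use full 650 ; 1800 nurse-hours to go.
Take 800 from Vendor E at 7.0 ; need 1000 more.
Vendor M at 10.0: take all 600 nurse-hours ; 400 still needed.
Take 400 from Vendor 15 at 13.0 to finish.
Cost = 650×2.0 + 800×7.0 + 600×10.0 + 400×13.0 = 18100.

18100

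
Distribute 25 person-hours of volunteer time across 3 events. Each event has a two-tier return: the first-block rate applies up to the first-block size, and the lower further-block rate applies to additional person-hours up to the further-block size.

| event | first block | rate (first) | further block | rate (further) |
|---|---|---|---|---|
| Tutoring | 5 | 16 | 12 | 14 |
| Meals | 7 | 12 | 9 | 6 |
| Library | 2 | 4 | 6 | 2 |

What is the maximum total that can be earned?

338

Treat each block as its own option and order by rate: Tutoring/first 16 > Tutoring/second 14 > Meals/first 12 > Meals/second 6 > Library/first 4 > Library/second 2.
Fill Tutoring first block (5 at 16) ; 20 left.
Tutoring/second (14): +12 ; 8 left.
Meals/first (12): +7 ; 1 left.
Meals/second: +1 of 9 at 6; pool empty.
Total = 16×5 + 14×12 + 12×7 + 6×1 = 338.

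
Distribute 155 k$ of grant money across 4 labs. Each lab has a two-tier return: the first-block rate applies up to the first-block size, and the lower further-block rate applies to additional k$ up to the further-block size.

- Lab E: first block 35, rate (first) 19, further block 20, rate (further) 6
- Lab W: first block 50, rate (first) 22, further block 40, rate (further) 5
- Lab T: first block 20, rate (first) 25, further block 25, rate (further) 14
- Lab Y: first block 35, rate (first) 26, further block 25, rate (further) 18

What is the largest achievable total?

3445

Rank every tier by rate: Lab Y/tier1 26 > Lab T/tier1 25 > Lab W/tier1 22 > Lab E/tier1 19 > Lab Y/tier2 18 > Lab T/tier2 14 > Lab E/tier2 6 > Lab W/tier2 5.
Lab Y/tier1 (26): +35 — 120 left.
Fill Lab T tier1 block (20 at 25) — 100 left.
Lab W tier1 at 22: fill all 50 — 50 left.
Lab E/tier1 (19): +35 — 15 left.
Lab Y/tier2: +15 of 25 at 18; pool empty.
Total = 26×35 + 25×20 + 22×50 + 19×35 + 18×15 = 3445.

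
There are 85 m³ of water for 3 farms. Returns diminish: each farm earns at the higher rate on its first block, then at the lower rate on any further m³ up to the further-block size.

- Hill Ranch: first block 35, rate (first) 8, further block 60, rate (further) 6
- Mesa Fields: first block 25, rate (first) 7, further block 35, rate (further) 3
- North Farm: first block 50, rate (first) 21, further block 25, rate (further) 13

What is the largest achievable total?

1455

Treat each block as its own option and order by rate: North Farm/T1 21 > North Farm/T2 13 > Hill Ranch/T1 8 > Mesa Fields/T1 7 > Hill Ranch/T2 6 > Mesa Fields/T2 3.
Fill North Farm T1 block (50 at 21) → 35 left.
North Farm T2 at 13: fill all 25 → 10 left.
10 remain; put them into Hill Ranch T1 at 8.
Total = 21×50 + 13×25 + 8×10 = 1455.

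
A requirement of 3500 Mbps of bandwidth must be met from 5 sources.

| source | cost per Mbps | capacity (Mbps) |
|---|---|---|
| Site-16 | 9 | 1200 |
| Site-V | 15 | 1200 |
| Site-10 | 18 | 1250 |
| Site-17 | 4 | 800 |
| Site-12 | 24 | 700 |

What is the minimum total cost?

37400

Use sources in increasing cost order.
Site-17 (4): use full 800 → 2700 Mbps to go.
Site-16 (9): use full 1200 → 1500 Mbps to go.
Site-V at 15: take all 1200 Mbps → 300 still needed.
Site-10 (18): take the remaining 300 → done.
Site-12: unused.
Cost = 800×4 + 1200×9 + 1200×15 + 300×18 = 37400.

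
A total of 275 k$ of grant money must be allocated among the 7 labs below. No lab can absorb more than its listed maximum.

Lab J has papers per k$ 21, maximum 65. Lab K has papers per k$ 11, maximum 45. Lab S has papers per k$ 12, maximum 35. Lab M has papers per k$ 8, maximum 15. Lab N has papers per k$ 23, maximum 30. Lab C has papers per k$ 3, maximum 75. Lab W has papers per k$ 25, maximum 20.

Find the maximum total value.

3785

Order the labs by papers per k$: Lab W 25 > Lab N 23 > Lab J 21 > Lab S 12 > Lab K 11 > Lab M 8 > Lab C 3.
Lab W takes 20 to reach its cap of 20 — 255 left.
Give Lab N 30 to hit its cap of 30 — 225 left.
Lab J: +65 to 65 (cap) — 160 left.
Give Lab S 35 to hit its cap of 35 — 125 left.
Lab K takes 45 to reach its cap of 45 — 80 left.
Lab M takes 15 to reach its cap of 15 — 65 left.
Only 65 left; Lab C takes them to reach 65.
Total = 21×65 + 11×45 + 12×35 + 8×15 + 23×30 + 3×65 + 25×20 = 3785.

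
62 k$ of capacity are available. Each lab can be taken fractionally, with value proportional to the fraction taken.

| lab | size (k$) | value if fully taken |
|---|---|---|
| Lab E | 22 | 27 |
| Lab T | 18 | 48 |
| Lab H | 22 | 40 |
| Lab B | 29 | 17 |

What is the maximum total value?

115

Best value per unit of size first: Lab T 48/18≈2.67, Lab H 40/22≈1.82, Lab E 27/22≈1.23, Lab B 17/29≈0.586.
Take all of Lab T (18 k$, value 48) — 44 k$ left.
All 22 k$ of Lab H fit (value 40) — 22 remain.
Lab E: take in full, 22 k$ for value 27 — 0 left.
Total value = 115.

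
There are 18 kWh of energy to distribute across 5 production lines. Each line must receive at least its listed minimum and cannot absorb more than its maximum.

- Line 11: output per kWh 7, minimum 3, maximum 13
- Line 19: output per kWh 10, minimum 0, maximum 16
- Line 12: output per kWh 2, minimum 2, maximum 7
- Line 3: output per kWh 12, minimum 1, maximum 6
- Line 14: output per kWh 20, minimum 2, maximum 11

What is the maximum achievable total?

Meeting every minimum uses 3+0+2+1+2 = 8 kWh, leaving 10.
Order the production lines by output per kWh: Line 14 20 > Line 3 12 > Line 19 10 > Line 11 7 > Line 12 2.
Line 14: +9 to 11 (cap) ; 1 left.
Line 3 has room for 5 more but only 1 remain, so it gets 2.
Total = 7×3 + 2×2 + 12×2 + 20×11 = 269.

269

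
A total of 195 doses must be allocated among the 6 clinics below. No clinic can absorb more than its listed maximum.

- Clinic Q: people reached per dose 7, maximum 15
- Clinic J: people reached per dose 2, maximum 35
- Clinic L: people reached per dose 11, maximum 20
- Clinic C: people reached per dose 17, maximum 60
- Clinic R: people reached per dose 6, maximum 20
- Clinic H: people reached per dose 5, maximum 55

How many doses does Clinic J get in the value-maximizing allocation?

Rank by people reached per dose: Clinic C 17 > Clinic L 11 > Clinic Q 7 > Clinic R 6 > Clinic H 5 > Clinic J 2.
Clinic C: +60 to 60 (cap) → 135 left.
Clinic L takes 20 to reach its cap of 20 → 115 left.
Clinic Q takes 15 to reach its cap of 15 → 100 left.
Clinic R: +20 to 20 (cap) → 80 left.
Give Clinic H 55 to hit its cap of 55 → 25 left.
Clinic J has room for 35 but only 25 remain, so it gets 25.

25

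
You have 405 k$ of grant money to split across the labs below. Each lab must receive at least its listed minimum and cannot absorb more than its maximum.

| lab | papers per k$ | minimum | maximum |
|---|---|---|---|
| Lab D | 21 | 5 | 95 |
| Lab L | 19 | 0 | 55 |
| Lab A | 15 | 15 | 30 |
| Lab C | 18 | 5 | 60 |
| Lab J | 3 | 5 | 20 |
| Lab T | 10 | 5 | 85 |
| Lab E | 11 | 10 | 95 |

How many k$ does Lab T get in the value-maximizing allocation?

65

Meeting every minimum uses 5+0+15+5+5+5+10 = 45 k$, leaving 360.
Rank by papers per k$: Lab D 21 > Lab L 19 > Lab C 18 > Lab A 15 > Lab E 11 > Lab T 10 > Lab J 3.
Lab D takes 90 more to reach its cap of 95 → 270 left.
Lab L takes 55 more to reach its cap of 55 → 215 left.
Lab C: +55 to 60 (cap) → 160 left.
Give Lab A 15 more to hit its cap of 30 → 145 left.
Lab E: +85 to 95 (cap) → 60 left.
Only 60 left; Lab T takes them to reach 65.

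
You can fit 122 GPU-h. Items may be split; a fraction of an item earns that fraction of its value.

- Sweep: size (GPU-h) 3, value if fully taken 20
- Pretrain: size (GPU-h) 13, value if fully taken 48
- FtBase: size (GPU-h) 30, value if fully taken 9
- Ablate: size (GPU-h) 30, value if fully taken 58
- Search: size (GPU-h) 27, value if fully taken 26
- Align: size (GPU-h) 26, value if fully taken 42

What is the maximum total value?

Sort by value density: Sweep 20/3≈6.67, Pretrain 48/13≈3.69, Ablate 58/30≈1.93, Align 42/26≈1.62, Search 26/27≈0.963, FtBase 9/30≈0.3.
All 3 GPU-h of Sweep fit (value 20) → 119 remain.
Pretrain: take in full, 13 GPU-h for value 48 → 106 left.
Ablate: take in full, 30 GPU-h for value 58 → 76 left.
All 26 GPU-h of Align fit (value 42) → 50 remain.
Take all of Search (27 GPU-h, value 26) → 23 GPU-h left.
Fill the last 23 GPU-h with part of FtBase: 23/30 of it earns 6.9.
Total value = 200.9.

200.9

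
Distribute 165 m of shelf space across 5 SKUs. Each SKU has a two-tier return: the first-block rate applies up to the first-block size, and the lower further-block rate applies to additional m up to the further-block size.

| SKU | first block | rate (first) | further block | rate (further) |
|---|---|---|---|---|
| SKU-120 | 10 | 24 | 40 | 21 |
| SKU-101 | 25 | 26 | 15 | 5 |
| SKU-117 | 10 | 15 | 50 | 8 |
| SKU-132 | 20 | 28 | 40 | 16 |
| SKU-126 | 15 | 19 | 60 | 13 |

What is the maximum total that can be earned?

Treat each block as its own option and order by rate: SKU-132/tier1 28 > SKU-101/tier1 26 > SKU-120/tier1 24 > SKU-120/tier2 21 > SKU-126/tier1 19 > SKU-132/tier2 16 > SKU-117/tier1 15 > SKU-126/tier2 13 > SKU-117/tier2 8 > SKU-101/tier2 5.
SKU-132 tier1 at 28: fill all 20 → 145 left.
Fill SKU-101 tier1 block (25 at 26) → 120 left.
SKU-120/tier1 (24): +10 → 110 left.
SKU-120 tier2 at 21: fill all 40 → 70 left.
SKU-126/tier1 (19): +15 → 55 left.
SKU-132/tier2 (16): +40 → 15 left.
SKU-117 tier1 at 15: fill all 10 → 5 left.
5 remain; put them into SKU-126 tier2 at 13.
Total = 28×20 + 26×25 + 24×10 + 21×40 + 19×15 + 16×40 + 15×10 + 13×5 = 3430.

3430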